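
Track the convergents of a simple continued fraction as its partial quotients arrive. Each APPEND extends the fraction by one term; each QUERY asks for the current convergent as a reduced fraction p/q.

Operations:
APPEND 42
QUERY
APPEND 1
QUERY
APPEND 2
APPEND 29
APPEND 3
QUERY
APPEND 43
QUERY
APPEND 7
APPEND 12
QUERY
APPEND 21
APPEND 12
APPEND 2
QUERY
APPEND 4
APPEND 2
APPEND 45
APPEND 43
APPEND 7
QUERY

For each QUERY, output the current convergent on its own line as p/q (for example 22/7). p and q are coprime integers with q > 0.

APPEND 42: p_0 = 42·1 + 0 = 42, q_0 = 42·0 + 1 = 1 → 42/1
APPEND 1: p_1 = 1·42 + 1 = 43, q_1 = 1·1 + 0 = 1 → 43/1
APPEND 2: p_2 = 2·43 + 42 = 128, q_2 = 2·1 + 1 = 3 → 128/3
APPEND 29: p_3 = 29·128 + 43 = 3755, q_3 = 29·3 + 1 = 88 → 3755/88
APPEND 3: p_4 = 3·3755 + 128 = 11393, q_4 = 3·88 + 3 = 267 → 11393/267
APPEND 43: p_5 = 43·11393 + 3755 = 493654, q_5 = 43·267 + 88 = 11569 → 493654/11569
APPEND 7: p_6 = 7·493654 + 11393 = 3466971, q_6 = 7·11569 + 267 = 81250 → 3466971/81250
APPEND 12: p_7 = 12·3466971 + 493654 = 42097306, q_7 = 12·81250 + 11569 = 986569 → 42097306/986569
APPEND 21: p_8 = 21·42097306 + 3466971 = 887510397, q_8 = 21·986569 + 81250 = 20799199 → 887510397/20799199
APPEND 12: p_9 = 12·887510397 + 42097306 = 10692222070, q_9 = 12·20799199 + 986569 = 250576957 → 10692222070/250576957
APPEND 2: p_10 = 2·10692222070 + 887510397 = 22271954537, q_10 = 2·250576957 + 20799199 = 521953113 → 22271954537/521953113
APPEND 4: p_11 = 4·22271954537 + 10692222070 = 99780040218, q_11 = 4·521953113 + 250576957 = 2338389409 → 99780040218/2338389409
APPEND 2: p_12 = 2·99780040218 + 22271954537 = 221832034973, q_12 = 2·2338389409 + 521953113 = 5198731931 → 221832034973/5198731931
APPEND 45: p_13 = 45·221832034973 + 99780040218 = 10082221614003, q_13 = 45·5198731931 + 2338389409 = 236281326304 → 10082221614003/236281326304
APPEND 43: p_14 = 43·10082221614003 + 221832034973 = 433757361437102, q_14 = 43·236281326304 + 5198731931 = 10165295763003 → 433757361437102/10165295763003
APPEND 7: p_15 = 7·433757361437102 + 10082221614003 = 3046383751673717, q_15 = 7·10165295763003 + 236281326304 = 71393351667325 → 3046383751673717/71393351667325

42/1
43/1
11393/267
493654/11569
42097306/986569
22271954537/521953113
3046383751673717/71393351667325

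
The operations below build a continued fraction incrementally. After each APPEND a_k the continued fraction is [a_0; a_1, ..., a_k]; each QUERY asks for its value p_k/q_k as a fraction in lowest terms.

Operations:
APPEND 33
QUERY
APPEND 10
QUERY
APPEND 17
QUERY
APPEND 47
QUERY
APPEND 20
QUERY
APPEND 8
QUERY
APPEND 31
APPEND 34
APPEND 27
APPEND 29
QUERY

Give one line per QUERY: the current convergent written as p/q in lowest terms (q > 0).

33/1
331/10
5660/171
266351/8047
5332680/161111
42927791/1296935
35687329141829/1078186068800

APPEND 33: p_0 = 33·1 + 0 = 33, q_0 = 33·0 + 1 = 1 → 33/1
APPEND 10: p_1 = 10·33 + 1 = 331, q_1 = 10·1 + 0 = 10 → 331/10
APPEND 17: p_2 = 17·331 + 33 = 5660, q_2 = 17·10 + 1 = 171 → 5660/171
APPEND 47: p_3 = 47·5660 + 331 = 266351, q_3 = 47·171 + 10 = 8047 → 266351/8047
APPEND 20: p_4 = 20·266351 + 5660 = 5332680, q_4 = 20·8047 + 171 = 161111 → 5332680/161111
APPEND 8: p_5 = 8·5332680 + 266351 = 42927791, q_5 = 8·161111 + 8047 = 1296935 → 42927791/1296935
APPEND 31: p_6 = 31·42927791 + 5332680 = 1336094201, q_6 = 31·1296935 + 161111 = 40366096 → 1336094201/40366096
APPEND 34: p_7 = 34·1336094201 + 42927791 = 45470130625, q_7 = 34·40366096 + 1296935 = 1373744199 → 45470130625/1373744199
APPEND 27: p_8 = 27·45470130625 + 1336094201 = 1229029621076, q_8 = 27·1373744199 + 40366096 = 37131459469 → 1229029621076/37131459469
APPEND 29: p_9 = 29·1229029621076 + 45470130625 = 35687329141829, q_9 = 29·37131459469 + 1373744199 = 1078186068800 → 35687329141829/1078186068800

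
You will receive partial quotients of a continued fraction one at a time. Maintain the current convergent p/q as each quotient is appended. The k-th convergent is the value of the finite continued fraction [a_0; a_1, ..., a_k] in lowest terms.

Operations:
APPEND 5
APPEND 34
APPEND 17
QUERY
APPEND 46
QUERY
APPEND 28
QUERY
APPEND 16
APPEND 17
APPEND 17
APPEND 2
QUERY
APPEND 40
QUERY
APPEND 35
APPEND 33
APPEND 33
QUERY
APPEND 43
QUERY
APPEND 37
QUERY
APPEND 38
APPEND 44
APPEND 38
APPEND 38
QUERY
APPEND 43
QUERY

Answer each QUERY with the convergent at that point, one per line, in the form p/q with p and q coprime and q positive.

2912/579
134123/26668
3758356/747283
36111430403/7180122917
1461998775682/290692747331
55862860711005076/11107347505319103
2403794272835109959/477952220488692326
88996250955610073559/17695339505586935165
215428536911852143649369973/42834176259272949120133753
9269092338273248898061105354/1842996014699431085867728757

APPEND 5: p_0 = 5·1 + 0 = 5, q_0 = 5·0 + 1 = 1 → 5/1
APPEND 34: p_1 = 34·5 + 1 = 171, q_1 = 34·1 + 0 = 34 → 171/34
APPEND 17: p_2 = 17·171 + 5 = 2912, q_2 = 17·34 + 1 = 579 → 2912/579
APPEND 46: p_3 = 46·2912 + 171 = 134123, q_3 = 46·579 + 34 = 26668 → 134123/26668
APPEND 28: p_4 = 28·134123 + 2912 = 3758356, q_4 = 28·26668 + 579 = 747283 → 3758356/747283
APPEND 16: p_5 = 16·3758356 + 134123 = 60267819, q_5 = 16·747283 + 26668 = 11983196 → 60267819/11983196
APPEND 17: p_6 = 17·60267819 + 3758356 = 1028311279, q_6 = 17·11983196 + 747283 = 204461615 → 1028311279/204461615
APPEND 17: p_7 = 17·1028311279 + 60267819 = 17541559562, q_7 = 17·204461615 + 11983196 = 3487830651 → 17541559562/3487830651
APPEND 2: p_8 = 2·17541559562 + 1028311279 = 36111430403, q_8 = 2·3487830651 + 204461615 = 7180122917 → 36111430403/7180122917
APPEND 40: p_9 = 40·36111430403 + 17541559562 = 1461998775682, q_9 = 40·7180122917 + 3487830651 = 290692747331 → 1461998775682/290692747331
APPEND 35: p_10 = 35·1461998775682 + 36111430403 = 51206068579273, q_10 = 35·290692747331 + 7180122917 = 10181426279502 → 51206068579273/10181426279502
APPEND 33: p_11 = 33·51206068579273 + 1461998775682 = 1691262261891691, q_11 = 33·10181426279502 + 290692747331 = 336277759970897 → 1691262261891691/336277759970897
APPEND 33: p_12 = 33·1691262261891691 + 51206068579273 = 55862860711005076, q_12 = 33·336277759970897 + 10181426279502 = 11107347505319103 → 55862860711005076/11107347505319103
APPEND 43: p_13 = 43·55862860711005076 + 1691262261891691 = 2403794272835109959, q_13 = 43·11107347505319103 + 336277759970897 = 477952220488692326 → 2403794272835109959/477952220488692326
APPEND 37: p_14 = 37·2403794272835109959 + 55862860711005076 = 88996250955610073559, q_14 = 37·477952220488692326 + 11107347505319103 = 17695339505586935165 → 88996250955610073559/17695339505586935165
APPEND 38: p_15 = 38·88996250955610073559 + 2403794272835109959 = 3384261330586017905201, q_15 = 38·17695339505586935165 + 477952220488692326 = 672900853432792228596 → 3384261330586017905201/672900853432792228596
APPEND 44: p_16 = 44·3384261330586017905201 + 88996250955610073559 = 148996494796740397902403, q_16 = 44·672900853432792228596 + 17695339505586935165 = 29625332890548444993389 → 148996494796740397902403/29625332890548444993389
APPEND 38: p_17 = 38·148996494796740397902403 + 3384261330586017905201 = 5665251063606721138196515, q_17 = 38·29625332890548444993389 + 672900853432792228596 = 1126435550694273701977378 → 5665251063606721138196515/1126435550694273701977378
APPEND 38: p_18 = 38·5665251063606721138196515 + 148996494796740397902403 = 215428536911852143649369973, q_18 = 38·1126435550694273701977378 + 29625332890548444993389 = 42834176259272949120133753 → 215428536911852143649369973/42834176259272949120133753
APPEND 43: p_19 = 43·215428536911852143649369973 + 5665251063606721138196515 = 9269092338273248898061105354, q_19 = 43·42834176259272949120133753 + 1126435550694273701977378 = 1842996014699431085867728757 → 9269092338273248898061105354/1842996014699431085867728757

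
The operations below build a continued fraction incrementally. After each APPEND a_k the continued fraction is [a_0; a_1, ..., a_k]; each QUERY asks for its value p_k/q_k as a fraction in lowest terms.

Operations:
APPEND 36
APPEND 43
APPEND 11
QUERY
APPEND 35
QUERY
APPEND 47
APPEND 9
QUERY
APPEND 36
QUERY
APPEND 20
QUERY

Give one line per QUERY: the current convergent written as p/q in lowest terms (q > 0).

APPEND 36: p_0 = 36·1 + 0 = 36, q_0 = 36·0 + 1 = 1 → 36/1
APPEND 43: p_1 = 43·36 + 1 = 1549, q_1 = 43·1 + 0 = 43 → 1549/43
APPEND 11: p_2 = 11·1549 + 36 = 17075, q_2 = 11·43 + 1 = 474 → 17075/474
APPEND 35: p_3 = 35·17075 + 1549 = 599174, q_3 = 35·474 + 43 = 16633 → 599174/16633
APPEND 47: p_4 = 47·599174 + 17075 = 28178253, q_4 = 47·16633 + 474 = 782225 → 28178253/782225
APPEND 9: p_5 = 9·28178253 + 599174 = 254203451, q_5 = 9·782225 + 16633 = 7056658 → 254203451/7056658
APPEND 36: p_6 = 36·254203451 + 28178253 = 9179502489, q_6 = 36·7056658 + 782225 = 254821913 → 9179502489/254821913
APPEND 20: p_7 = 20·9179502489 + 254203451 = 183844253231, q_7 = 20·254821913 + 7056658 = 5103494918 → 183844253231/5103494918

17075/474
599174/16633
254203451/7056658
9179502489/254821913
183844253231/5103494918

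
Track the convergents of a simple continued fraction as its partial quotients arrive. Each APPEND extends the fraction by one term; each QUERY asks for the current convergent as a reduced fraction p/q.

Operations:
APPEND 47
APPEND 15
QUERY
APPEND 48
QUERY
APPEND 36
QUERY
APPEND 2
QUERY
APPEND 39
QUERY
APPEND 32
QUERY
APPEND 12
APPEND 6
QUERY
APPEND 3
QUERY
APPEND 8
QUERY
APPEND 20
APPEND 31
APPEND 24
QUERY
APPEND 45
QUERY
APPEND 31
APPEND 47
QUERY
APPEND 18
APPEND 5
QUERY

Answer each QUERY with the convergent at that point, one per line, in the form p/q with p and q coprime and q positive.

706/15
33935/721
1222366/25971
2478667/52663
97890379/2079828
3134970795/66607159
229440210309/4874801575
726038170846/15425770461
6037745577077/128280965263
90648213429577418/1925957324578457
4082941551517644853/86748220284343179
5957189248143916334320/126569425168827542461
542737530762648769262425/11531273294294002448981

APPEND 47: p_0 = 47·1 + 0 = 47, q_0 = 47·0 + 1 = 1 → 47/1
APPEND 15: p_1 = 15·47 + 1 = 706, q_1 = 15·1 + 0 = 15 → 706/15
APPEND 48: p_2 = 48·706 + 47 = 33935, q_2 = 48·15 + 1 = 721 → 33935/721
APPEND 36: p_3 = 36·33935 + 706 = 1222366, q_3 = 36·721 + 15 = 25971 → 1222366/25971
APPEND 2: p_4 = 2·1222366 + 33935 = 2478667, q_4 = 2·25971 + 721 = 52663 → 2478667/52663
APPEND 39: p_5 = 39·2478667 + 1222366 = 97890379, q_5 = 39·52663 + 25971 = 2079828 → 97890379/2079828
APPEND 32: p_6 = 32·97890379 + 2478667 = 3134970795, q_6 = 32·2079828 + 52663 = 66607159 → 3134970795/66607159
APPEND 12: p_7 = 12·3134970795 + 97890379 = 37717539919, q_7 = 12·66607159 + 2079828 = 801365736 → 37717539919/801365736
APPEND 6: p_8 = 6·37717539919 + 3134970795 = 229440210309, q_8 = 6·801365736 + 66607159 = 4874801575 → 229440210309/4874801575
APPEND 3: p_9 = 3·229440210309 + 37717539919 = 726038170846, q_9 = 3·4874801575 + 801365736 = 15425770461 → 726038170846/15425770461
APPEND 8: p_10 = 8·726038170846 + 229440210309 = 6037745577077, q_10 = 8·15425770461 + 4874801575 = 128280965263 → 6037745577077/128280965263
APPEND 20: p_11 = 20·6037745577077 + 726038170846 = 121480949712386, q_11 = 20·128280965263 + 15425770461 = 2581045075721 → 121480949712386/2581045075721
APPEND 31: p_12 = 31·121480949712386 + 6037745577077 = 3771947186661043, q_12 = 31·2581045075721 + 128280965263 = 80140678312614 → 3771947186661043/80140678312614
APPEND 24: p_13 = 24·3771947186661043 + 121480949712386 = 90648213429577418, q_13 = 24·80140678312614 + 2581045075721 = 1925957324578457 → 90648213429577418/1925957324578457
APPEND 45: p_14 = 45·90648213429577418 + 3771947186661043 = 4082941551517644853, q_14 = 45·1925957324578457 + 80140678312614 = 86748220284343179 → 4082941551517644853/86748220284343179
APPEND 31: p_15 = 31·4082941551517644853 + 90648213429577418 = 126661836310476567861, q_15 = 31·86748220284343179 + 1925957324578457 = 2691120786139217006 → 126661836310476567861/2691120786139217006
APPEND 47: p_16 = 47·126661836310476567861 + 4082941551517644853 = 5957189248143916334320, q_16 = 47·2691120786139217006 + 86748220284343179 = 126569425168827542461 → 5957189248143916334320/126569425168827542461
APPEND 18: p_17 = 18·5957189248143916334320 + 126661836310476567861 = 107356068302900970585621, q_17 = 18·126569425168827542461 + 2691120786139217006 = 2280940773825034981304 → 107356068302900970585621/2280940773825034981304
APPEND 5: p_18 = 5·107356068302900970585621 + 5957189248143916334320 = 542737530762648769262425, q_18 = 5·2280940773825034981304 + 126569425168827542461 = 11531273294294002448981 → 542737530762648769262425/11531273294294002448981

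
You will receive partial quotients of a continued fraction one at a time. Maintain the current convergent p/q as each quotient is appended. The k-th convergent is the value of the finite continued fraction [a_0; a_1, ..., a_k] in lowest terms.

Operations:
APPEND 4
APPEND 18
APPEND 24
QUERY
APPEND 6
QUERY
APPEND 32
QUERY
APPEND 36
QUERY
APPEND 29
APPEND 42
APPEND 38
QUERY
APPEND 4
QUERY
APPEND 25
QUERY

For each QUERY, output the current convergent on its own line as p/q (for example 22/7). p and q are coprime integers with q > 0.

APPEND 4: p_0 = 4·1 + 0 = 4, q_0 = 4·0 + 1 = 1 → 4/1
APPEND 18: p_1 = 18·4 + 1 = 73, q_1 = 18·1 + 0 = 18 → 73/18
APPEND 24: p_2 = 24·73 + 4 = 1756, q_2 = 24·18 + 1 = 433 → 1756/433
APPEND 6: p_3 = 6·1756 + 73 = 10609, q_3 = 6·433 + 18 = 2616 → 10609/2616
APPEND 32: p_4 = 32·10609 + 1756 = 341244, q_4 = 32·2616 + 433 = 84145 → 341244/84145
APPEND 36: p_5 = 36·341244 + 10609 = 12295393, q_5 = 36·84145 + 2616 = 3031836 → 12295393/3031836
APPEND 29: p_6 = 29·12295393 + 341244 = 356907641, q_6 = 29·3031836 + 84145 = 88007389 → 356907641/88007389
APPEND 42: p_7 = 42·356907641 + 12295393 = 15002416315, q_7 = 42·88007389 + 3031836 = 3699342174 → 15002416315/3699342174
APPEND 38: p_8 = 38·15002416315 + 356907641 = 570448727611, q_8 = 38·3699342174 + 88007389 = 140663010001 → 570448727611/140663010001
APPEND 4: p_9 = 4·570448727611 + 15002416315 = 2296797326759, q_9 = 4·140663010001 + 3699342174 = 566351382178 → 2296797326759/566351382178
APPEND 25: p_10 = 25·2296797326759 + 570448727611 = 57990381896586, q_10 = 25·566351382178 + 140663010001 = 14299447564451 → 57990381896586/14299447564451

1756/433
10609/2616
341244/84145
12295393/3031836
570448727611/140663010001
2296797326759/566351382178
57990381896586/14299447564451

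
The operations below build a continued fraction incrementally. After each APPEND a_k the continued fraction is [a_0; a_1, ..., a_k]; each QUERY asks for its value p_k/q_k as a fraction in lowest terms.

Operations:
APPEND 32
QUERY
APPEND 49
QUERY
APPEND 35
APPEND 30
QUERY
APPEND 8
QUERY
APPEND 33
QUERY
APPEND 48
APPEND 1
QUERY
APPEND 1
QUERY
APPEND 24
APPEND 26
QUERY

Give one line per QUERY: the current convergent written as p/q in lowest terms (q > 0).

APPEND 32: p_0 = 32·1 + 0 = 32, q_0 = 32·0 + 1 = 1 → 32/1
APPEND 49: p_1 = 49·32 + 1 = 1569, q_1 = 49·1 + 0 = 49 → 1569/49
APPEND 35: p_2 = 35·1569 + 32 = 54947, q_2 = 35·49 + 1 = 1716 → 54947/1716
APPEND 30: p_3 = 30·54947 + 1569 = 1649979, q_3 = 30·1716 + 49 = 51529 → 1649979/51529
APPEND 8: p_4 = 8·1649979 + 54947 = 13254779, q_4 = 8·51529 + 1716 = 413948 → 13254779/413948
APPEND 33: p_5 = 33·13254779 + 1649979 = 439057686, q_5 = 33·413948 + 51529 = 13711813 → 439057686/13711813
APPEND 48: p_6 = 48·439057686 + 13254779 = 21088023707, q_6 = 48·13711813 + 413948 = 658580972 → 21088023707/658580972
APPEND 1: p_7 = 1·21088023707 + 439057686 = 21527081393, q_7 = 1·658580972 + 13711813 = 672292785 → 21527081393/672292785
APPEND 1: p_8 = 1·21527081393 + 21088023707 = 42615105100, q_8 = 1·672292785 + 658580972 = 1330873757 → 42615105100/1330873757
APPEND 24: p_9 = 24·42615105100 + 21527081393 = 1044289603793, q_9 = 24·1330873757 + 672292785 = 32613262953 → 1044289603793/32613262953
APPEND 26: p_10 = 26·1044289603793 + 42615105100 = 27194144803718, q_10 = 26·32613262953 + 1330873757 = 849275710535 → 27194144803718/849275710535

32/1
1569/49
1649979/51529
13254779/413948
439057686/13711813
21527081393/672292785
42615105100/1330873757
27194144803718/849275710535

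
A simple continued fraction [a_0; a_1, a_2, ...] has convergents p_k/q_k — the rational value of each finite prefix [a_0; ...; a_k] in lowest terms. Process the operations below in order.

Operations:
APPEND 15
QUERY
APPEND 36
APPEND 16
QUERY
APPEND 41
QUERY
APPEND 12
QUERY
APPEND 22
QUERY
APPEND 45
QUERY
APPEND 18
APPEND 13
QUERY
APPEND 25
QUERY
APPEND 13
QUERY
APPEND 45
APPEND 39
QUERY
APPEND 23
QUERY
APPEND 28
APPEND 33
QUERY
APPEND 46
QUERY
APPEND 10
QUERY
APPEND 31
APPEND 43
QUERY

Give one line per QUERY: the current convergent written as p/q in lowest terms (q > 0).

15/1
8671/577
356052/23693
4281295/284893
94544542/6291339
4258785685/283395148
1002043715021/66679647187
25127845562397/1672098583678
327664036026182/21803961235001
576358033238909075/38352967773425198
13271004773961649312/883101109142938277
12294699231011409613075/818134173893740937759
565928329118229007291261/37658937183135858833868
5671577990413301482525685/377407506005252329276439
7590219957363428025002788013/505080947309881449184625950

APPEND 15: p_0 = 15·1 + 0 = 15, q_0 = 15·0 + 1 = 1 → 15/1
APPEND 36: p_1 = 36·15 + 1 = 541, q_1 = 36·1 + 0 = 36 → 541/36
APPEND 16: p_2 = 16·541 + 15 = 8671, q_2 = 16·36 + 1 = 577 → 8671/577
APPEND 41: p_3 = 41·8671 + 541 = 356052, q_3 = 41·577 + 36 = 23693 → 356052/23693
APPEND 12: p_4 = 12·356052 + 8671 = 4281295, q_4 = 12·23693 + 577 = 284893 → 4281295/284893
APPEND 22: p_5 = 22·4281295 + 356052 = 94544542, q_5 = 22·284893 + 23693 = 6291339 → 94544542/6291339
APPEND 45: p_6 = 45·94544542 + 4281295 = 4258785685, q_6 = 45·6291339 + 284893 = 283395148 → 4258785685/283395148
APPEND 18: p_7 = 18·4258785685 + 94544542 = 76752686872, q_7 = 18·283395148 + 6291339 = 5107404003 → 76752686872/5107404003
APPEND 13: p_8 = 13·76752686872 + 4258785685 = 1002043715021, q_8 = 13·5107404003 + 283395148 = 66679647187 → 1002043715021/66679647187
APPEND 25: p_9 = 25·1002043715021 + 76752686872 = 25127845562397, q_9 = 25·66679647187 + 5107404003 = 1672098583678 → 25127845562397/1672098583678
APPEND 13: p_10 = 13·25127845562397 + 1002043715021 = 327664036026182, q_10 = 13·1672098583678 + 66679647187 = 21803961235001 → 327664036026182/21803961235001
APPEND 45: p_11 = 45·327664036026182 + 25127845562397 = 14770009466740587, q_11 = 45·21803961235001 + 1672098583678 = 982850354158723 → 14770009466740587/982850354158723
APPEND 39: p_12 = 39·14770009466740587 + 327664036026182 = 576358033238909075, q_12 = 39·982850354158723 + 21803961235001 = 38352967773425198 → 576358033238909075/38352967773425198
APPEND 23: p_13 = 23·576358033238909075 + 14770009466740587 = 13271004773961649312, q_13 = 23·38352967773425198 + 982850354158723 = 883101109142938277 → 13271004773961649312/883101109142938277
APPEND 28: p_14 = 28·13271004773961649312 + 576358033238909075 = 372164491704165089811, q_14 = 28·883101109142938277 + 38352967773425198 = 24765184023775696954 → 372164491704165089811/24765184023775696954
APPEND 33: p_15 = 33·372164491704165089811 + 13271004773961649312 = 12294699231011409613075, q_15 = 33·24765184023775696954 + 883101109142938277 = 818134173893740937759 → 12294699231011409613075/818134173893740937759
APPEND 46: p_16 = 46·12294699231011409613075 + 372164491704165089811 = 565928329118229007291261, q_16 = 46·818134173893740937759 + 24765184023775696954 = 37658937183135858833868 → 565928329118229007291261/37658937183135858833868
APPEND 10: p_17 = 10·565928329118229007291261 + 12294699231011409613075 = 5671577990413301482525685, q_17 = 10·37658937183135858833868 + 818134173893740937759 = 377407506005252329276439 → 5671577990413301482525685/377407506005252329276439
APPEND 31: p_18 = 31·5671577990413301482525685 + 565928329118229007291261 = 176384846031930574965587496, q_18 = 31·377407506005252329276439 + 37658937183135858833868 = 11737291623345958066403477 → 176384846031930574965587496/11737291623345958066403477
APPEND 43: p_19 = 43·176384846031930574965587496 + 5671577990413301482525685 = 7590219957363428025002788013, q_19 = 43·11737291623345958066403477 + 377407506005252329276439 = 505080947309881449184625950 → 7590219957363428025002788013/505080947309881449184625950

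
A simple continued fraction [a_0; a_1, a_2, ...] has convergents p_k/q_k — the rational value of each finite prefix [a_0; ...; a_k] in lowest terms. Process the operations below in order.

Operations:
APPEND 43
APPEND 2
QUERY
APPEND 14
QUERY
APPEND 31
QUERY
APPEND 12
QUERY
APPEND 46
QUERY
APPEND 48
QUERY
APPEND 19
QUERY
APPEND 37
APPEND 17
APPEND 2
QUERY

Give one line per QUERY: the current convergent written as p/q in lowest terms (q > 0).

APPEND 43: p_0 = 43·1 + 0 = 43, q_0 = 43·0 + 1 = 1 → 43/1
APPEND 2: p_1 = 2·43 + 1 = 87, q_1 = 2·1 + 0 = 2 → 87/2
APPEND 14: p_2 = 14·87 + 43 = 1261, q_2 = 14·2 + 1 = 29 → 1261/29
APPEND 31: p_3 = 31·1261 + 87 = 39178, q_3 = 31·29 + 2 = 901 → 39178/901
APPEND 12: p_4 = 12·39178 + 1261 = 471397, q_4 = 12·901 + 29 = 10841 → 471397/10841
APPEND 46: p_5 = 46·471397 + 39178 = 21723440, q_5 = 46·10841 + 901 = 499587 → 21723440/499587
APPEND 48: p_6 = 48·21723440 + 471397 = 1043196517, q_6 = 48·499587 + 10841 = 23991017 → 1043196517/23991017
APPEND 19: p_7 = 19·1043196517 + 21723440 = 19842457263, q_7 = 19·23991017 + 499587 = 456328910 → 19842457263/456328910
APPEND 37: p_8 = 37·19842457263 + 1043196517 = 735214115248, q_8 = 37·456328910 + 23991017 = 16908160687 → 735214115248/16908160687
APPEND 17: p_9 = 17·735214115248 + 19842457263 = 12518482416479, q_9 = 17·16908160687 + 456328910 = 287895060589 → 12518482416479/287895060589
APPEND 2: p_10 = 2·12518482416479 + 735214115248 = 25772178948206, q_10 = 2·287895060589 + 16908160687 = 592698281865 → 25772178948206/592698281865

87/2
1261/29
39178/901
471397/10841
21723440/499587
1043196517/23991017
19842457263/456328910
25772178948206/592698281865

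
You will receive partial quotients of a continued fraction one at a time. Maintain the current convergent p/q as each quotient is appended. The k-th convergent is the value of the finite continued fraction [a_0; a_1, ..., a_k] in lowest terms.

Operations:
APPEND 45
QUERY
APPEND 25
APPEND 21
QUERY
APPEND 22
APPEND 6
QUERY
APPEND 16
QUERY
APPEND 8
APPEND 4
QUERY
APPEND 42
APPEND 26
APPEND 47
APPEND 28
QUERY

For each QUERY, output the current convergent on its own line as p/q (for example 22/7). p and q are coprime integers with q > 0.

45/1
23691/526
3157659/70108
51044872/1133325
1697111412/37680157
2459058110559134/54597296926309

APPEND 45: p_0 = 45·1 + 0 = 45, q_0 = 45·0 + 1 = 1 → 45/1
APPEND 25: p_1 = 25·45 + 1 = 1126, q_1 = 25·1 + 0 = 25 → 1126/25
APPEND 21: p_2 = 21·1126 + 45 = 23691, q_2 = 21·25 + 1 = 526 → 23691/526
APPEND 22: p_3 = 22·23691 + 1126 = 522328, q_3 = 22·526 + 25 = 11597 → 522328/11597
APPEND 6: p_4 = 6·522328 + 23691 = 3157659, q_4 = 6·11597 + 526 = 70108 → 3157659/70108
APPEND 16: p_5 = 16·3157659 + 522328 = 51044872, q_5 = 16·70108 + 11597 = 1133325 → 51044872/1133325
APPEND 8: p_6 = 8·51044872 + 3157659 = 411516635, q_6 = 8·1133325 + 70108 = 9136708 → 411516635/9136708
APPEND 4: p_7 = 4·411516635 + 51044872 = 1697111412, q_7 = 4·9136708 + 1133325 = 37680157 → 1697111412/37680157
APPEND 42: p_8 = 42·1697111412 + 411516635 = 71690195939, q_8 = 42·37680157 + 9136708 = 1591703302 → 71690195939/1591703302
APPEND 26: p_9 = 26·71690195939 + 1697111412 = 1865642205826, q_9 = 26·1591703302 + 37680157 = 41421966009 → 1865642205826/41421966009
APPEND 47: p_10 = 47·1865642205826 + 71690195939 = 87756873869761, q_10 = 47·41421966009 + 1591703302 = 1948424105725 → 87756873869761/1948424105725
APPEND 28: p_11 = 28·87756873869761 + 1865642205826 = 2459058110559134, q_11 = 28·1948424105725 + 41421966009 = 54597296926309 → 2459058110559134/54597296926309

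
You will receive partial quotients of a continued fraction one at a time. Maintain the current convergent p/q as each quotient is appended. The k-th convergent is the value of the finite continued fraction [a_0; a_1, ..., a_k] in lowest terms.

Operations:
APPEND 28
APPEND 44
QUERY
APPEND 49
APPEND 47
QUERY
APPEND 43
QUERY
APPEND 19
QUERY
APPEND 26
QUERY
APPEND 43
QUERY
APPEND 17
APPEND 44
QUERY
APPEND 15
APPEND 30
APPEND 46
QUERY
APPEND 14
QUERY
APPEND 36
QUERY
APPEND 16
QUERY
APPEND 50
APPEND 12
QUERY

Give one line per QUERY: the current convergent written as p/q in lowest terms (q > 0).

1233/44
2842148/101423
122272809/4363346
2326025519/83004997
60598936303/2162493268
2608080286548/93070215521
1956118487821784/69804741129021
40672289513686379463/1451404226432594606
570295594568531165636/20351188638990226705
20571313693980808342359/734094195230080755986
329711314698261464643380/11765858312320282322481
198403355897982909950779688/7080089976047250644882913

APPEND 28: p_0 = 28·1 + 0 = 28, q_0 = 28·0 + 1 = 1 → 28/1
APPEND 44: p_1 = 44·28 + 1 = 1233, q_1 = 44·1 + 0 = 44 → 1233/44
APPEND 49: p_2 = 49·1233 + 28 = 60445, q_2 = 49·44 + 1 = 2157 → 60445/2157
APPEND 47: p_3 = 47·60445 + 1233 = 2842148, q_3 = 47·2157 + 44 = 101423 → 2842148/101423
APPEND 43: p_4 = 43·2842148 + 60445 = 122272809, q_4 = 43·101423 + 2157 = 4363346 → 122272809/4363346
APPEND 19: p_5 = 19·122272809 + 2842148 = 2326025519, q_5 = 19·4363346 + 101423 = 83004997 → 2326025519/83004997
APPEND 26: p_6 = 26·2326025519 + 122272809 = 60598936303, q_6 = 26·83004997 + 4363346 = 2162493268 → 60598936303/2162493268
APPEND 43: p_7 = 43·60598936303 + 2326025519 = 2608080286548, q_7 = 43·2162493268 + 83004997 = 93070215521 → 2608080286548/93070215521
APPEND 17: p_8 = 17·2608080286548 + 60598936303 = 44397963807619, q_8 = 17·93070215521 + 2162493268 = 1584356157125 → 44397963807619/1584356157125
APPEND 44: p_9 = 44·44397963807619 + 2608080286548 = 1956118487821784, q_9 = 44·1584356157125 + 93070215521 = 69804741129021 → 1956118487821784/69804741129021
APPEND 15: p_10 = 15·1956118487821784 + 44397963807619 = 29386175281134379, q_10 = 15·69804741129021 + 1584356157125 = 1048655473092440 → 29386175281134379/1048655473092440
APPEND 30: p_11 = 30·29386175281134379 + 1956118487821784 = 883541376921853154, q_11 = 30·1048655473092440 + 69804741129021 = 31529468933902221 → 883541376921853154/31529468933902221
APPEND 46: p_12 = 46·883541376921853154 + 29386175281134379 = 40672289513686379463, q_12 = 46·31529468933902221 + 1048655473092440 = 1451404226432594606 → 40672289513686379463/1451404226432594606
APPEND 14: p_13 = 14·40672289513686379463 + 883541376921853154 = 570295594568531165636, q_13 = 14·1451404226432594606 + 31529468933902221 = 20351188638990226705 → 570295594568531165636/20351188638990226705
APPEND 36: p_14 = 36·570295594568531165636 + 40672289513686379463 = 20571313693980808342359, q_14 = 36·20351188638990226705 + 1451404226432594606 = 734094195230080755986 → 20571313693980808342359/734094195230080755986
APPEND 16: p_15 = 16·20571313693980808342359 + 570295594568531165636 = 329711314698261464643380, q_15 = 16·734094195230080755986 + 20351188638990226705 = 11765858312320282322481 → 329711314698261464643380/11765858312320282322481
APPEND 50: p_16 = 50·329711314698261464643380 + 20571313693980808342359 = 16506137048607054040511359, q_16 = 50·11765858312320282322481 + 734094195230080755986 = 589027009811244196880036 → 16506137048607054040511359/589027009811244196880036
APPEND 12: p_17 = 12·16506137048607054040511359 + 329711314698261464643380 = 198403355897982909950779688, q_17 = 12·589027009811244196880036 + 11765858312320282322481 = 7080089976047250644882913 → 198403355897982909950779688/7080089976047250644882913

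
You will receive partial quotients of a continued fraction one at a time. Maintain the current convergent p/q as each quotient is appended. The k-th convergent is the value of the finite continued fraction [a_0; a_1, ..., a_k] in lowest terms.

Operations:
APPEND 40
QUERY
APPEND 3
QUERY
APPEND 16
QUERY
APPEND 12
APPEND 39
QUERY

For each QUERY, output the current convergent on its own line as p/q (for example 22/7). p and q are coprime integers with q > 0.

APPEND 40: p_0 = 40·1 + 0 = 40, q_0 = 40·0 + 1 = 1 → 40/1
APPEND 3: p_1 = 3·40 + 1 = 121, q_1 = 3·1 + 0 = 3 → 121/3
APPEND 16: p_2 = 16·121 + 40 = 1976, q_2 = 16·3 + 1 = 49 → 1976/49
APPEND 12: p_3 = 12·1976 + 121 = 23833, q_3 = 12·49 + 3 = 591 → 23833/591
APPEND 39: p_4 = 39·23833 + 1976 = 931463, q_4 = 39·591 + 49 = 23098 → 931463/23098

40/1
121/3
1976/49
931463/23098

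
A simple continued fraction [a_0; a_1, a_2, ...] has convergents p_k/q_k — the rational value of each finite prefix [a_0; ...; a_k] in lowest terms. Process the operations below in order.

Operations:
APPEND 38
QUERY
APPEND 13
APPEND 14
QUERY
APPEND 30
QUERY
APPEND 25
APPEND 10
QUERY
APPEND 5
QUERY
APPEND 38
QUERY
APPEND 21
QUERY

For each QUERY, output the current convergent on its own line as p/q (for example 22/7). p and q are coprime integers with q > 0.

38/1
6968/183
209535/5503
52662965/1383083
268560168/7053173
10257949349/269403657
215685496497/5664529970

APPEND 38: p_0 = 38·1 + 0 = 38, q_0 = 38·0 + 1 = 1 → 38/1
APPEND 13: p_1 = 13·38 + 1 = 495, q_1 = 13·1 + 0 = 13 → 495/13
APPEND 14: p_2 = 14·495 + 38 = 6968, q_2 = 14·13 + 1 = 183 → 6968/183
APPEND 30: p_3 = 30·6968 + 495 = 209535, q_3 = 30·183 + 13 = 5503 → 209535/5503
APPEND 25: p_4 = 25·209535 + 6968 = 5245343, q_4 = 25·5503 + 183 = 137758 → 5245343/137758
APPEND 10: p_5 = 10·5245343 + 209535 = 52662965, q_5 = 10·137758 + 5503 = 1383083 → 52662965/1383083
APPEND 5: p_6 = 5·52662965 + 5245343 = 268560168, q_6 = 5·1383083 + 137758 = 7053173 → 268560168/7053173
APPEND 38: p_7 = 38·268560168 + 52662965 = 10257949349, q_7 = 38·7053173 + 1383083 = 269403657 → 10257949349/269403657
APPEND 21: p_8 = 21·10257949349 + 268560168 = 215685496497, q_8 = 21·269403657 + 7053173 = 5664529970 → 215685496497/5664529970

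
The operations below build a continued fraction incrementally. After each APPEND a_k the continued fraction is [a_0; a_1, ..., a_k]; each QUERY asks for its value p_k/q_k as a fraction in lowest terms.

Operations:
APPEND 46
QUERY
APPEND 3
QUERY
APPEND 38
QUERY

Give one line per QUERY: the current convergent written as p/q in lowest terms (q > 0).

APPEND 46: p_0 = 46·1 + 0 = 46, q_0 = 46·0 + 1 = 1 → 46/1
APPEND 3: p_1 = 3·46 + 1 = 139, q_1 = 3·1 + 0 = 3 → 139/3
APPEND 38: p_2 = 38·139 + 46 = 5328, q_2 = 38·3 + 1 = 115 → 5328/115

46/1
139/3
5328/115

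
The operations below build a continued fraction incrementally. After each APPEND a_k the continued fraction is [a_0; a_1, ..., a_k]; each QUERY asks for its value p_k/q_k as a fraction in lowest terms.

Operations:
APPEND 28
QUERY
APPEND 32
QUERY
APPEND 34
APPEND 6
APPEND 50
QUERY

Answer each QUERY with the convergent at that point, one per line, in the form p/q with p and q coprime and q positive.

APPEND 28: p_0 = 28·1 + 0 = 28, q_0 = 28·0 + 1 = 1 → 28/1
APPEND 32: p_1 = 32·28 + 1 = 897, q_1 = 32·1 + 0 = 32 → 897/32
APPEND 34: p_2 = 34·897 + 28 = 30526, q_2 = 34·32 + 1 = 1089 → 30526/1089
APPEND 6: p_3 = 6·30526 + 897 = 184053, q_3 = 6·1089 + 32 = 6566 → 184053/6566
APPEND 50: p_4 = 50·184053 + 30526 = 9233176, q_4 = 50·6566 + 1089 = 329389 → 9233176/329389

28/1
897/32
9233176/329389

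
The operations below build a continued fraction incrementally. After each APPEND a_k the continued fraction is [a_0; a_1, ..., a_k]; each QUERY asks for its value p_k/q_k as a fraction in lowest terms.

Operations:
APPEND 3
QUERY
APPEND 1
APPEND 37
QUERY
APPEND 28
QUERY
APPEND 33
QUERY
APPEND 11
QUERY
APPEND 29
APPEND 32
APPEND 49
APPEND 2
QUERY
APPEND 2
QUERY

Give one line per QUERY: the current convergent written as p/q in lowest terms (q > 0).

3/1
151/38
4232/1065
139807/35183
1542109/388078
142361937351/35825960372
355186296835/89384075771

APPEND 3: p_0 = 3·1 + 0 = 3, q_0 = 3·0 + 1 = 1 → 3/1
APPEND 1: p_1 = 1·3 + 1 = 4, q_1 = 1·1 + 0 = 1 → 4/1
APPEND 37: p_2 = 37·4 + 3 = 151, q_2 = 37·1 + 1 = 38 → 151/38
APPEND 28: p_3 = 28·151 + 4 = 4232, q_3 = 28·38 + 1 = 1065 → 4232/1065
APPEND 33: p_4 = 33·4232 + 151 = 139807, q_4 = 33·1065 + 38 = 35183 → 139807/35183
APPEND 11: p_5 = 11·139807 + 4232 = 1542109, q_5 = 11·35183 + 1065 = 388078 → 1542109/388078
APPEND 29: p_6 = 29·1542109 + 139807 = 44860968, q_6 = 29·388078 + 35183 = 11289445 → 44860968/11289445
APPEND 32: p_7 = 32·44860968 + 1542109 = 1437093085, q_7 = 32·11289445 + 388078 = 361650318 → 1437093085/361650318
APPEND 49: p_8 = 49·1437093085 + 44860968 = 70462422133, q_8 = 49·361650318 + 11289445 = 17732155027 → 70462422133/17732155027
APPEND 2: p_9 = 2·70462422133 + 1437093085 = 142361937351, q_9 = 2·17732155027 + 361650318 = 35825960372 → 142361937351/35825960372
APPEND 2: p_10 = 2·142361937351 + 70462422133 = 355186296835, q_10 = 2·35825960372 + 17732155027 = 89384075771 → 355186296835/89384075771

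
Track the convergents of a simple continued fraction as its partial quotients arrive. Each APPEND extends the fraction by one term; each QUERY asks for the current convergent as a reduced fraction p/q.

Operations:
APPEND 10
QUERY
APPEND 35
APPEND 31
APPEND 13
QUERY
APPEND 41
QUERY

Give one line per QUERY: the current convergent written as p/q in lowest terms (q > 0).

APPEND 10: p_0 = 10·1 + 0 = 10, q_0 = 10·0 + 1 = 1 → 10/1
APPEND 35: p_1 = 35·10 + 1 = 351, q_1 = 35·1 + 0 = 35 → 351/35
APPEND 31: p_2 = 31·351 + 10 = 10891, q_2 = 31·35 + 1 = 1086 → 10891/1086
APPEND 13: p_3 = 13·10891 + 351 = 141934, q_3 = 13·1086 + 35 = 14153 → 141934/14153
APPEND 41: p_4 = 41·141934 + 10891 = 5830185, q_4 = 41·14153 + 1086 = 581359 → 5830185/581359

10/1
141934/14153
5830185/581359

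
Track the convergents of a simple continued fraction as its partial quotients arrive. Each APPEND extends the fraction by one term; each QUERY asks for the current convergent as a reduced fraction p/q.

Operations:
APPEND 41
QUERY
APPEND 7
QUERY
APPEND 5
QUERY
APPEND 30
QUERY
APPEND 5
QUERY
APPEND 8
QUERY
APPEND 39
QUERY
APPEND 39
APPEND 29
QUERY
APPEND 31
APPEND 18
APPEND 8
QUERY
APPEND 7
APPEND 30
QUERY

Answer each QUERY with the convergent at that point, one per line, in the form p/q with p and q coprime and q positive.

APPEND 41: p_0 = 41·1 + 0 = 41, q_0 = 41·0 + 1 = 1 → 41/1
APPEND 7: p_1 = 7·41 + 1 = 288, q_1 = 7·1 + 0 = 7 → 288/7
APPEND 5: p_2 = 5·288 + 41 = 1481, q_2 = 5·7 + 1 = 36 → 1481/36
APPEND 30: p_3 = 30·1481 + 288 = 44718, q_3 = 30·36 + 7 = 1087 → 44718/1087
APPEND 5: p_4 = 5·44718 + 1481 = 225071, q_4 = 5·1087 + 36 = 5471 → 225071/5471
APPEND 8: p_5 = 8·225071 + 44718 = 1845286, q_5 = 8·5471 + 1087 = 44855 → 1845286/44855
APPEND 39: p_6 = 39·1845286 + 225071 = 72191225, q_6 = 39·44855 + 5471 = 1754816 → 72191225/1754816
APPEND 39: p_7 = 39·72191225 + 1845286 = 2817303061, q_7 = 39·1754816 + 44855 = 68482679 → 2817303061/68482679
APPEND 29: p_8 = 29·2817303061 + 72191225 = 81773979994, q_8 = 29·68482679 + 1754816 = 1987752507 → 81773979994/1987752507
APPEND 31: p_9 = 31·81773979994 + 2817303061 = 2537810682875, q_9 = 31·1987752507 + 68482679 = 61688810396 → 2537810682875/61688810396
APPEND 18: p_10 = 18·2537810682875 + 81773979994 = 45762366271744, q_10 = 18·61688810396 + 1987752507 = 1112386339635 → 45762366271744/1112386339635
APPEND 8: p_11 = 8·45762366271744 + 2537810682875 = 368636740856827, q_11 = 8·1112386339635 + 61688810396 = 8960779527476 → 368636740856827/8960779527476
APPEND 7: p_12 = 7·368636740856827 + 45762366271744 = 2626219552269533, q_12 = 7·8960779527476 + 1112386339635 = 63837843031967 → 2626219552269533/63837843031967
APPEND 30: p_13 = 30·2626219552269533 + 368636740856827 = 79155223308942817, q_13 = 30·63837843031967 + 8960779527476 = 1924096070486486 → 79155223308942817/1924096070486486

41/1
288/7
1481/36
44718/1087
225071/5471
1845286/44855
72191225/1754816
81773979994/1987752507
368636740856827/8960779527476
79155223308942817/1924096070486486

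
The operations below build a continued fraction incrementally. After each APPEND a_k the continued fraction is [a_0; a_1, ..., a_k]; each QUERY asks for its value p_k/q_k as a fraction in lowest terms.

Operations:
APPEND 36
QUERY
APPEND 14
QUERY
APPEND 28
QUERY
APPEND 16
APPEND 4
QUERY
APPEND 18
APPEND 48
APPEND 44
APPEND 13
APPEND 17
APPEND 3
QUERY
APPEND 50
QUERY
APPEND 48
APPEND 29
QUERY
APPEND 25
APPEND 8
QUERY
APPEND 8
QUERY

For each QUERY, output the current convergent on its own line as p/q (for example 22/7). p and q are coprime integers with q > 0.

36/1
505/14
14176/393
923460/25601
24244271408903/672121794488
1220140267710352/33825840852425
1700358476791378523/47138887839468177
342240781652039129515/9487910955594790681
2780493806113219004994/77083384153227740761

APPEND 36: p_0 = 36·1 + 0 = 36, q_0 = 36·0 + 1 = 1 → 36/1
APPEND 14: p_1 = 14·36 + 1 = 505, q_1 = 14·1 + 0 = 14 → 505/14
APPEND 28: p_2 = 28·505 + 36 = 14176, q_2 = 28·14 + 1 = 393 → 14176/393
APPEND 16: p_3 = 16·14176 + 505 = 227321, q_3 = 16·393 + 14 = 6302 → 227321/6302
APPEND 4: p_4 = 4·227321 + 14176 = 923460, q_4 = 4·6302 + 393 = 25601 → 923460/25601
APPEND 18: p_5 = 18·923460 + 227321 = 16849601, q_5 = 18·25601 + 6302 = 467120 → 16849601/467120
APPEND 48: p_6 = 48·16849601 + 923460 = 809704308, q_6 = 48·467120 + 25601 = 22447361 → 809704308/22447361
APPEND 44: p_7 = 44·809704308 + 16849601 = 35643839153, q_7 = 44·22447361 + 467120 = 988151004 → 35643839153/988151004
APPEND 13: p_8 = 13·35643839153 + 809704308 = 464179613297, q_8 = 13·988151004 + 22447361 = 12868410413 → 464179613297/12868410413
APPEND 17: p_9 = 17·464179613297 + 35643839153 = 7926697265202, q_9 = 17·12868410413 + 988151004 = 219751128025 → 7926697265202/219751128025
APPEND 3: p_10 = 3·7926697265202 + 464179613297 = 24244271408903, q_10 = 3·219751128025 + 12868410413 = 672121794488 → 24244271408903/672121794488
APPEND 50: p_11 = 50·24244271408903 + 7926697265202 = 1220140267710352, q_11 = 50·672121794488 + 219751128025 = 33825840852425 → 1220140267710352/33825840852425
APPEND 48: p_12 = 48·1220140267710352 + 24244271408903 = 58590977121505799, q_12 = 48·33825840852425 + 672121794488 = 1624312482710888 → 58590977121505799/1624312482710888
APPEND 29: p_13 = 29·58590977121505799 + 1220140267710352 = 1700358476791378523, q_13 = 29·1624312482710888 + 33825840852425 = 47138887839468177 → 1700358476791378523/47138887839468177
APPEND 25: p_14 = 25·1700358476791378523 + 58590977121505799 = 42567552896905968874, q_14 = 25·47138887839468177 + 1624312482710888 = 1180096508469415313 → 42567552896905968874/1180096508469415313
APPEND 8: p_15 = 8·42567552896905968874 + 1700358476791378523 = 342240781652039129515, q_15 = 8·1180096508469415313 + 47138887839468177 = 9487910955594790681 → 342240781652039129515/9487910955594790681
APPEND 8: p_16 = 8·342240781652039129515 + 42567552896905968874 = 2780493806113219004994, q_16 = 8·9487910955594790681 + 1180096508469415313 = 77083384153227740761 → 2780493806113219004994/77083384153227740761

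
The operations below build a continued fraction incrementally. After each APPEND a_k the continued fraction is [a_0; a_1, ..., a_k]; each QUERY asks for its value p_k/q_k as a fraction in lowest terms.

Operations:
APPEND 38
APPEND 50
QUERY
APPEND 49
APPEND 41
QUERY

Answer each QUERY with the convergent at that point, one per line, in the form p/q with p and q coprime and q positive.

1901/50
3822568/100541

APPEND 38: p_0 = 38·1 + 0 = 38, q_0 = 38·0 + 1 = 1 → 38/1
APPEND 50: p_1 = 50·38 + 1 = 1901, q_1 = 50·1 + 0 = 50 → 1901/50
APPEND 49: p_2 = 49·1901 + 38 = 93187, q_2 = 49·50 + 1 = 2451 → 93187/2451
APPEND 41: p_3 = 41·93187 + 1901 = 3822568, q_3 = 41·2451 + 50 = 100541 → 3822568/100541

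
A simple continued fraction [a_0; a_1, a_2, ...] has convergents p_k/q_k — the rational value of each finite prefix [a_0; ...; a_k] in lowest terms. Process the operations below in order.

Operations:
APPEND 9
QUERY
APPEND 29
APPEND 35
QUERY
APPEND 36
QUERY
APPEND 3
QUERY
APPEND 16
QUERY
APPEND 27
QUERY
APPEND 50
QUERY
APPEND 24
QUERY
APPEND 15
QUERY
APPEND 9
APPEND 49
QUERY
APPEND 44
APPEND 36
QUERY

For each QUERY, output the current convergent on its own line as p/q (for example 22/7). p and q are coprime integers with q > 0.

9/1
9179/1016
330706/36605
1001297/110831
16351458/1809901
442490663/48978158
22140884608/2450717801
531823721255/58866205382
7999496703433/885443798531
3561836905258881/394250603014420
5648122477421203857/625176208751973496

APPEND 9: p_0 = 9·1 + 0 = 9, q_0 = 9·0 + 1 = 1 → 9/1
APPEND 29: p_1 = 29·9 + 1 = 262, q_1 = 29·1 + 0 = 29 → 262/29
APPEND 35: p_2 = 35·262 + 9 = 9179, q_2 = 35·29 + 1 = 1016 → 9179/1016
APPEND 36: p_3 = 36·9179 + 262 = 330706, q_3 = 36·1016 + 29 = 36605 → 330706/36605
APPEND 3: p_4 = 3·330706 + 9179 = 1001297, q_4 = 3·36605 + 1016 = 110831 → 1001297/110831
APPEND 16: p_5 = 16·1001297 + 330706 = 16351458, q_5 = 16·110831 + 36605 = 1809901 → 16351458/1809901
APPEND 27: p_6 = 27·16351458 + 1001297 = 442490663, q_6 = 27·1809901 + 110831 = 48978158 → 442490663/48978158
APPEND 50: p_7 = 50·442490663 + 16351458 = 22140884608, q_7 = 50·48978158 + 1809901 = 2450717801 → 22140884608/2450717801
APPEND 24: p_8 = 24·22140884608 + 442490663 = 531823721255, q_8 = 24·2450717801 + 48978158 = 58866205382 → 531823721255/58866205382
APPEND 15: p_9 = 15·531823721255 + 22140884608 = 7999496703433, q_9 = 15·58866205382 + 2450717801 = 885443798531 → 7999496703433/885443798531
APPEND 9: p_10 = 9·7999496703433 + 531823721255 = 72527294052152, q_10 = 9·885443798531 + 58866205382 = 8027860392161 → 72527294052152/8027860392161
APPEND 49: p_11 = 49·72527294052152 + 7999496703433 = 3561836905258881, q_11 = 49·8027860392161 + 885443798531 = 394250603014420 → 3561836905258881/394250603014420
APPEND 44: p_12 = 44·3561836905258881 + 72527294052152 = 156793351125442916, q_12 = 44·394250603014420 + 8027860392161 = 17355054393026641 → 156793351125442916/17355054393026641
APPEND 36: p_13 = 36·156793351125442916 + 3561836905258881 = 5648122477421203857, q_13 = 36·17355054393026641 + 394250603014420 = 625176208751973496 → 5648122477421203857/625176208751973496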